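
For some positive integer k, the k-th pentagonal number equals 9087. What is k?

78

Set n(3n−1)/2 = 9087, giving 3n² − n − 18174 = 0.
The discriminant is 1 + 24·9087 = 218089, and √218089 = 467.
So n = (1 + 467) / 6 = 468/6 = 78.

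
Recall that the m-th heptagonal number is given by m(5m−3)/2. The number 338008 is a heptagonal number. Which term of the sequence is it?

Set n(5n−3)/2 = 338008, giving 5n² − 3n − 676016 = 0.
The discriminant is 9 + 40·338008 = 13520329, and √13520329 = 3677.
So n = (3 + 3677) / 10 = 3680/10 = 368.

368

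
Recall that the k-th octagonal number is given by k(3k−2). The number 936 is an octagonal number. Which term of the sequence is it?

Set n(3n−2) = 936, giving 3n² − 2n − 936 = 0.
The discriminant is 4 + 12·936 = 11236, and √11236 = 106.
So n = (2 + 106) / 6 = 108/6 = 18.

18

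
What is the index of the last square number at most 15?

3

Solve n² ≤ 15 for integer n.
n = 3 gives 9 ≤ 15, while n = 4 gives 16 > 15; so the answer is index 3.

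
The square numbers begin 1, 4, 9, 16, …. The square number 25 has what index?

We need n² = 25, so n = √25 = 5.

5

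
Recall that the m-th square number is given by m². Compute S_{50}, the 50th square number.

The 50th square number is n² with n = 50.
50² = 2500.

2500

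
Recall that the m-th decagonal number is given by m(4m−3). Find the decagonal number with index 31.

3751

The 31st decagonal number is n(4n−3) with n = 31.
31·(4·31 − 3) = 31·121 = 3751.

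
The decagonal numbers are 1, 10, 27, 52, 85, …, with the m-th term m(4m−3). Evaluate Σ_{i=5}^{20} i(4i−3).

Σ i(4i−3) = 4Σi² − 3Σi over i = 5..20.
Σi = 210 − 10 = 200 and Σi² = 2870 − 30 = 2840.
4·2840 − 3·200 = 10760.

10760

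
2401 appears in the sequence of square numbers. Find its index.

We need n² = 2401, so n = √2401 = 49.

49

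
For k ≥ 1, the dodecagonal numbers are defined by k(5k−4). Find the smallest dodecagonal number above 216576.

217569

Solve n(5n−4) > 216576 for integer n.
The largest n with value ≤ 216576 is 208 (since 215488 ≤ 216576 < 217569), so the first above is n = 209, value 217569.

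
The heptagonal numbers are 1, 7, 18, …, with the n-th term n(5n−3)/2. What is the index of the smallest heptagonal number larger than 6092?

Solve n(5n−3)/2 > 6092 for integer n.
The largest n with value ≤ 6092 is 49 (since 5929 ≤ 6092 < 6175), so the first above is n = 50, value 6175.

50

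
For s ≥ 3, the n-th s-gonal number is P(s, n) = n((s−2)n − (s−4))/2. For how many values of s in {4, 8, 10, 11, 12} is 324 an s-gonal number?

s = 4: P(4, 18) = 324. ✓
s = 8: P(8, 10) = 280 and P(8, 11) = 341; 324 is not s-gonal.
s = 10: P(10, 9) = 297 and P(10, 10) = 370; 324 is not s-gonal.
s = 11: P(11, 8) = 260 and P(11, 9) = 333; 324 is not s-gonal.
s = 12: P(12, 8) = 288 and P(12, 9) = 369; 324 is not s-gonal.
Hits: s ∈ {4} → 1.

1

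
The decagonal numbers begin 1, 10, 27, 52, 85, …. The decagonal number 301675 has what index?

275

Set n(4n−3) = 301675, giving 4n² − 3n − 301675 = 0.
The discriminant is 9 + 16·301675 = 4826809, and √4826809 = 2197.
So n = (3 + 2197) / 8 = 2200/8 = 275.
Check: 275·(4·275 − 3) = 301675. ✓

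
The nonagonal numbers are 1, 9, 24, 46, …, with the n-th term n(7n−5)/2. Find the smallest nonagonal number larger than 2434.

Solve n(7n−5)/2 > 2434 for integer n.
The largest n with value ≤ 2434 is 26 (since 2301 ≤ 2434 < 2484), so the first above is n = 27, value 2484.

2484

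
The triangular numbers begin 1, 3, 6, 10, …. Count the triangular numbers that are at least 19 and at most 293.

The n-th triangular number is n(n+1)/2.
Smallest index with value ≥ 19: n = 6 (giving 21).
Largest index with value ≤ 293: n = 23 (giving 276).
Indices 6 through 23: 18 terms.

18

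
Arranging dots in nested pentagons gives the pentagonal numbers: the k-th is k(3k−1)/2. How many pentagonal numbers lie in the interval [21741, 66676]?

91

The n-th pentagonal number is n(3n−1)/2.
Smallest index with value ≥ 21741: n = 121 (giving 21901).
Largest index with value ≤ 66676: n = 211 (giving 66676).
Indices 121 through 211: 91 terms.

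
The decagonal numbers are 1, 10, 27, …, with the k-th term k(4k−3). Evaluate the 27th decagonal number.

The 27th decagonal number is n(4n−3) with n = 27.
27·(4·27 − 3) = 27·105 = 2835.

2835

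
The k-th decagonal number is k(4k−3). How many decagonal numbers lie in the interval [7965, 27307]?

The n-th decagonal number is n(4n−3).
Smallest index with value ≥ 7965: n = 45 (giving 7965).
Largest index with value ≤ 27307: n = 83 (giving 27307).
Indices 45 through 83: 39 terms.

39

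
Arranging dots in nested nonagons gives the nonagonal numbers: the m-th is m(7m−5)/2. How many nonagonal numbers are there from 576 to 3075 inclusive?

17

The n-th nonagonal number is n(7n−5)/2.
Smallest index with value ≥ 576: n = 14 (giving 651).
Largest index with value ≤ 3075: n = 30 (giving 3075).
Indices 14 through 30: 17 terms.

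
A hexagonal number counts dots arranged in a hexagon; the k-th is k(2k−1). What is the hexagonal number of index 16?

496

16·(2·16 − 1) = 16·31 = 496.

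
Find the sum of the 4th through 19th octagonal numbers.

Σ i(3i−2) = 3Σi² − 2Σi over i = 4..19.
Σi = 190 − 6 = 184 and Σi² = 2470 − 14 = 2456.
3·2456 − 2·184 = 7000.

7000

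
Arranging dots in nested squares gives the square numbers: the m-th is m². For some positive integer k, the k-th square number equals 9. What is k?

3

We need n² = 9, so n = √9 = 3.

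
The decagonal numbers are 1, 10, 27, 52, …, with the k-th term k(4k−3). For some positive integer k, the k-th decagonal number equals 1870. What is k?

22

Set n(4n−3) = 1870, giving 4n² − 3n − 1870 = 0.
The discriminant is 9 + 16·1870 = 29929, and √29929 = 173.
So n = (3 + 173) / 8 = 176/8 = 22.
Check: 22·(4·22 − 3) = 1870. ✓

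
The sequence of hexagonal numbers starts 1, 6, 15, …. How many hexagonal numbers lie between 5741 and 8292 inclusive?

The n-th hexagonal number is n(2n−1).
Smallest index with value ≥ 5741: n = 54 (giving 5778).
Largest index with value ≤ 8292: n = 64 (giving 8128).
Indices 54 through 64: 11 terms.

11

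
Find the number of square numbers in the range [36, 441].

The n-th square number is n².
Smallest index with value ≥ 36: n = 6 (giving 36).
Largest index with value ≤ 441: n = 21 (giving 441).
Indices 6 through 21: 16 terms.

16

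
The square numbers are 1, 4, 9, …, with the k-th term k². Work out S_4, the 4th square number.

The 4th square number is n² with n = 4.
4² = 16.

16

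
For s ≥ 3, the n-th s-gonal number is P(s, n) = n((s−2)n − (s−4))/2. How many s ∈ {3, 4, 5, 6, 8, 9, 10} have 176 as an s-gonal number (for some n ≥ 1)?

2

s = 3: P(3, 18) = 171 and P(3, 19) = 190; 176 is not s-gonal.
s = 4: P(4, 13) = 169 and P(4, 14) = 196; 176 is not s-gonal.
s = 5: P(5, 11) = 176. ✓
s = 6: P(6, 9) = 153 and P(6, 10) = 190; 176 is not s-gonal.
s = 8: P(8, 8) = 176. ✓
s = 9: P(9, 7) = 154 and P(9, 8) = 204; 176 is not s-gonal.
s = 10: P(10, 7) = 175 and P(10, 8) = 232; 176 is not s-gonal.
Hits: s ∈ {5, 8} → 2.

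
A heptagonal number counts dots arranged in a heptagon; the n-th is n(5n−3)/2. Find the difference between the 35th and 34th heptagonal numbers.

Consecutive heptagonal numbers differ by 5n − 4: here 5·35 − 4 = 171.

171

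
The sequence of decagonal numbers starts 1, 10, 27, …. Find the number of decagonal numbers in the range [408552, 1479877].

The n-th decagonal number is n(4n−3).
Smallest index with value ≥ 408552: n = 320 (giving 408640).
Largest index with value ≤ 1479877: n = 608 (giving 1476832).
Indices 320 through 608: 289 terms.

289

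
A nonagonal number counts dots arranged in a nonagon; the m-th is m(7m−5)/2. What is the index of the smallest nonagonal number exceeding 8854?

51

Solve n(7n−5)/2 > 8854 for integer n.
The largest n with value ≤ 8854 is 50 (since 8625 ≤ 8854 < 8976), so the first above is n = 51, value 8976.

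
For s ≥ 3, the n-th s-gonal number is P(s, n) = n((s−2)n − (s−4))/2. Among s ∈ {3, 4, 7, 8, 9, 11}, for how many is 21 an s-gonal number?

s = 3: P(3, 6) = 21. ✓
s = 4: P(4, 4) = 16 and P(4, 5) = 25; 21 is not s-gonal.
s = 7: P(7, 3) = 18 and P(7, 4) = 34; 21 is not s-gonal.
s = 8: P(8, 3) = 21. ✓
s = 9: P(9, 2) = 9 and P(9, 3) = 24; 21 is not s-gonal.
s = 11: P(11, 2) = 11 and P(11, 3) = 30; 21 is not s-gonal.
Hits: s ∈ {3, 8} → 2.

2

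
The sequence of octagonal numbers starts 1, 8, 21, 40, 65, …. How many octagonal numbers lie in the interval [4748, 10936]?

The n-th octagonal number is n(3n−2).
Smallest index with value ≥ 4748: n = 41 (giving 4961).
Largest index with value ≤ 10936: n = 60 (giving 10680).
Indices 41 through 60: 20 terms.

20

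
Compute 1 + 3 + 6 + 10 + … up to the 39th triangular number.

10660

Σ i(i+1)/2 = (Σi² + Σi) / 2 over i = 1..39.
Σi = 780 and Σi² = 20540.
(1·20540 + 1·780) / 2 = 21320/2 = 10660.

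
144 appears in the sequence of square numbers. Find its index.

We need n² = 144, so n = √144 = 12.

12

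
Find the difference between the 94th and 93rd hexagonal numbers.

Consecutive hexagonal numbers differ by 4n − 3: here 4·94 − 3 = 373.

373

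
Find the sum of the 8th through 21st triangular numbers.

Σ i(i+1)/2 = (Σi² + Σi) / 2 over i = 8..21.
Σi = 231 − 28 = 203 and Σi² = 3311 − 140 = 3171.
(1·3171 + 1·203) / 2 = 3374/2 = 1687.

1687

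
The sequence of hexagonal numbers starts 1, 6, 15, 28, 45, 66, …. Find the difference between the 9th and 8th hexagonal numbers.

33

Consecutive hexagonal numbers differ by 4n − 3: here 4·9 − 3 = 33.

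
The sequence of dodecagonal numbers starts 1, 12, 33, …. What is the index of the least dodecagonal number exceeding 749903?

Solve n(5n−4) > 749903 for integer n.
The largest n with value ≤ 749903 is 387 (since 747297 ≤ 749903 < 751168), so the first above is n = 388, value 751168.

388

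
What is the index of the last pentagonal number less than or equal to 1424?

30

Solve n(3n−1)/2 ≤ 1424 for integer n.
n = 30 gives 1335 ≤ 1424, while n = 31 gives 1426 > 1424; so the answer is index 30.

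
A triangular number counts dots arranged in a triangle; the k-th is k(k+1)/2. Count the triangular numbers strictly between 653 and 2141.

The n-th triangular number is n(n+1)/2.
Smallest index with value > 653: n = 36 (giving 666).
Largest index with value < 2141: n = 64 (giving 2080).
Indices 36 through 64: 29 terms.

29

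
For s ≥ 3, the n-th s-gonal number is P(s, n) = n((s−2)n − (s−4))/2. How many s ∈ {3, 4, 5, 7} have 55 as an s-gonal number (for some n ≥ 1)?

s = 3: P(3, 10) = 55. ✓
s = 4: P(4, 7) = 49 and P(4, 8) = 64; 55 is not s-gonal.
s = 5: P(5, 6) = 51 and P(5, 7) = 70; 55 is not s-gonal.
s = 7: P(7, 5) = 55. ✓
Hits: s ∈ {3, 7} → 2.

2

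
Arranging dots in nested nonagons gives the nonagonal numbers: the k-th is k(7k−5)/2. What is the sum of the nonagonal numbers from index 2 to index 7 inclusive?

419

Σ i(7i−5)/2 = (7Σi² − 5Σi) / 2 over i = 2..7.
Σi = 28 − 1 = 27 and Σi² = 140 − 1 = 139.
(7·139 − 5·27) / 2 = 838/2 = 419.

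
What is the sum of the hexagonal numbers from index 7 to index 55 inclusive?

Σ i(2i−1) = 2Σi² − Σi over i = 7..55.
Σi = 1540 − 21 = 1519 and Σi² = 56980 − 91 = 56889.
2·56889 − 1·1519 = 112259.

112259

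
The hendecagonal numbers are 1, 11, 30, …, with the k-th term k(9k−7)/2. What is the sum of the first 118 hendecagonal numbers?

2471392

Σ i(9i−7)/2 = (9Σi² − 7Σi) / 2 over i = 1..118.
Σi = 7021 and Σi² = 554659.
(9·554659 − 7·7021) / 2 = 4942784/2 = 2471392.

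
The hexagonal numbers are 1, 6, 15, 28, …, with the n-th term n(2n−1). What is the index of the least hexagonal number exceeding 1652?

29

Solve n(2n−1) > 1652 for integer n.
The largest n with value ≤ 1652 is 28 (since 1540 ≤ 1652 < 1653), so the first above is n = 29, value 1653.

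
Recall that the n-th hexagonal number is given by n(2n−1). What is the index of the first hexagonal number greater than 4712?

Solve n(2n−1) > 4712 for integer n.
The largest n with value ≤ 4712 is 48 (since 4560 ≤ 4712 < 4753), so the first above is n = 49, value 4753.

49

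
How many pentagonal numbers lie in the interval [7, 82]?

The n-th pentagonal number is n(3n−1)/2.
Smallest index with value ≥ 7: n = 3 (giving 12).
Largest index with value ≤ 82: n = 7 (giving 70).
Indices 3 through 7: 5 terms.

5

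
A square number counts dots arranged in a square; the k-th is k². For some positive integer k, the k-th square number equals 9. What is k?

3

We need n² = 9, so n = √9 = 3.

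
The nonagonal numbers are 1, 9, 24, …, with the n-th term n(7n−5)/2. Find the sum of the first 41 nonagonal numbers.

81221

Σ i(7i−5)/2 = (7Σi² − 5Σi) / 2 over i = 1..41.
Σi = 861 and Σi² = 23821.
(7·23821 − 5·861) / 2 = 162442/2 = 81221.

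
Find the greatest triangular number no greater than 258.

253

Solve n(n+1)/2 ≤ 258 for integer n.
n = 22 gives 253 ≤ 258, while n = 23 gives 276 > 258; so the answer is 253.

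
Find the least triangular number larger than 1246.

1275

Solve n(n+1)/2 > 1246 for integer n.
The largest n with value ≤ 1246 is 49 (since 1225 ≤ 1246 < 1275), so the first above is n = 50, value 1275.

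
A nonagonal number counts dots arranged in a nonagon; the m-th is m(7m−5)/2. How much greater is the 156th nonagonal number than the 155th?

1086

Consecutive nonagonal numbers differ by 7n − 6: here 7·156 − 6 = 1086.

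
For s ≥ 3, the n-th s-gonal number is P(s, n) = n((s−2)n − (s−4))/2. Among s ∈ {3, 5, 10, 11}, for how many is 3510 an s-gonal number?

1

s = 3: P(3, 83) = 3486 and P(3, 84) = 3570; 3510 is not s-gonal.
s = 5: P(5, 48) = 3432 and P(5, 49) = 3577; 3510 is not s-gonal.
s = 10: P(10, 30) = 3510. ✓
s = 11: P(11, 28) = 3430 and P(11, 29) = 3683; 3510 is not s-gonal.
Hits: s ∈ {10} → 1.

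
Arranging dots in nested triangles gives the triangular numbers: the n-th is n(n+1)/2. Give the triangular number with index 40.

820

The 40th triangular number is n(n+1)/2 with n = 40.
40·41/2 = 1640/2 = 820.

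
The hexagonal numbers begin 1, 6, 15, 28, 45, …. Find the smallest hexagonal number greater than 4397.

4560

Solve n(2n−1) > 4397 for integer n.
The largest n with value ≤ 4397 is 47 (since 4371 ≤ 4397 < 4560), so the first above is n = 48, value 4560.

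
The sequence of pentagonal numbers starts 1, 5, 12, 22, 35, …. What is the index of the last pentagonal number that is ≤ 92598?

Solve n(3n−1)/2 ≤ 92598 for integer n.
n = 248 gives 92132 ≤ 92598, while n = 249 gives 92877 > 92598; so the answer is index 248.

248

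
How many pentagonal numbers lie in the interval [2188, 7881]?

34

The n-th pentagonal number is n(3n−1)/2.
Smallest index with value ≥ 2188: n = 39 (giving 2262).
Largest index with value ≤ 7881: n = 72 (giving 7740).
Indices 39 through 72: 34 terms.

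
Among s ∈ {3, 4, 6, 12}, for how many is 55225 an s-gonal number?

1

s = 3: P(3, 331) = 54946 and P(3, 332) = 55278; 55225 is not s-gonal.
s = 4: P(4, 235) = 55225. ✓
s = 6: P(6, 166) = 54946 and P(6, 167) = 55611; 55225 is not s-gonal.
s = 12: P(12, 105) = 54705 and P(12, 106) = 55756; 55225 is not s-gonal.
Hits: s ∈ {4} → 1.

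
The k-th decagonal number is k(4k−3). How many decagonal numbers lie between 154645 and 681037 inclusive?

The n-th decagonal number is n(4n−3).
Smallest index with value ≥ 154645: n = 197 (giving 154645).
Largest index with value ≤ 681037: n = 413 (giving 681037).
Indices 197 through 413: 217 terms.

217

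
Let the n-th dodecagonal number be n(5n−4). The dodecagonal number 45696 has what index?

96

Set n(5n−4) = 45696, giving 5n² − 4n − 45696 = 0.
The discriminant is 16 + 20·45696 = 913936, and √913936 = 956.
So n = (4 + 956) / 10 = 960/10 = 96.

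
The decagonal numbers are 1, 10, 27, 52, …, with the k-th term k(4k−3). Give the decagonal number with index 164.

The 164th decagonal number is n(4n−3) with n = 164.
164·(4·164 − 3) = 164·653 = 107092.

107092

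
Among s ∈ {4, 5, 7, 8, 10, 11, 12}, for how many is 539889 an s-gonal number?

1

s = 4: P(4, 734) = 538756 and P(4, 735) = 540225; 539889 is not s-gonal.
s = 5: P(5, 600) = 539700 and P(5, 601) = 541501; 539889 is not s-gonal.
s = 7: P(7, 465) = 539865 and P(7, 466) = 542191; 539889 is not s-gonal.
s = 8: P(8, 424) = 538480 and P(8, 425) = 541025; 539889 is not s-gonal.
s = 10: P(10, 367) = 537655 and P(10, 368) = 540592; 539889 is not s-gonal.
s = 11: P(11, 346) = 537511 and P(11, 347) = 540626; 539889 is not s-gonal.
s = 12: P(12, 329) = 539889. ✓
Hits: s ∈ {12} → 1.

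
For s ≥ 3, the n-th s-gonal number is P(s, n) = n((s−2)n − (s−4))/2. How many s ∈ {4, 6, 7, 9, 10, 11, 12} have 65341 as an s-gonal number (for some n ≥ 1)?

s = 4: P(4, 255) = 65025 and P(4, 256) = 65536; 65341 is not s-gonal.
s = 6: P(6, 181) = 65341. ✓
s = 7: P(7, 161) = 64561 and P(7, 162) = 65367; 65341 is not s-gonal.
s = 9: P(9, 136) = 64396 and P(9, 137) = 65349; 65341 is not s-gonal.
s = 10: P(10, 128) = 65152 and P(10, 129) = 66177; 65341 is not s-gonal.
s = 11: P(11, 120) = 64380 and P(11, 121) = 65461; 65341 is not s-gonal.
s = 12: P(12, 114) = 64524 and P(12, 115) = 65665; 65341 is not s-gonal.
Hits: s ∈ {6} → 1.

1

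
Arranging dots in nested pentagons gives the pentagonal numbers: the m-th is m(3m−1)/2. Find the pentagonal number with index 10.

145

The 10th pentagonal number is n(3n−1)/2 with n = 10.
10·(3·10 − 1)/2 = 10·29/2 = 145.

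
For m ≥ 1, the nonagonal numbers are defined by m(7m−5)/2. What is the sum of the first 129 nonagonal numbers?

2512705

Σ i(7i−5)/2 = (7Σi² − 5Σi) / 2 over i = 1..129.
Σi = 8385 and Σi² = 723905.
(7·723905 − 5·8385) / 2 = 5025410/2 = 2512705.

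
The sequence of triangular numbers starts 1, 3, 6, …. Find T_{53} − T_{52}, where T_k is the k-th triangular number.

Consecutive triangular numbers differ by n: T_{53} − T_{52} = 53.

53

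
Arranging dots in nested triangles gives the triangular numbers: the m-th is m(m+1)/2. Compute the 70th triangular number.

The 70th triangular number is n(n+1)/2 with n = 70.
70·71/2 = 4970/2 = 2485.

2485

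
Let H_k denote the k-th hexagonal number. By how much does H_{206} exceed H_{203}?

206·(2·206 − 1) = 84666 and 203·(2·203 − 1) = 82215.
Difference: 84666 − 82215 = 2451.

2451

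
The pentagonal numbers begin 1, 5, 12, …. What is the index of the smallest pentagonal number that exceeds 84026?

Solve n(3n−1)/2 > 84026 for integer n.
The largest n with value ≤ 84026 is 236 (since 83426 ≤ 84026 < 84135), so the first above is n = 237, value 84135.

237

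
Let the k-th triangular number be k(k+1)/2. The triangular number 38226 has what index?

Set n(n+1)/2 = 38226, giving n² + n − 76452 = 0.
The discriminant is 1 + 8·38226 = 305809, and √305809 = 553.
So n = (-1 + 553) / 2 = 552/2 = 276.

276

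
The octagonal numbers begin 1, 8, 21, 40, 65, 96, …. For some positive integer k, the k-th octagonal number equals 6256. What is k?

46

Set n(3n−2) = 6256, giving 3n² − 2n − 6256 = 0.
So n = (2 + 274) / 6 = 276/6 = 46.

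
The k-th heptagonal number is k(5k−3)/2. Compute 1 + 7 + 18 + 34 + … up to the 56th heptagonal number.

Σ i(5i−3)/2 = (5Σi² − 3Σi) / 2 over i = 1..56.
Σi = 1596 and Σi² = 60116.
(5·60116 − 3·1596) / 2 = 295792/2 = 147896.

147896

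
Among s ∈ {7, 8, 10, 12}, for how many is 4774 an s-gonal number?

s = 7: P(7, 44) = 4774. ✓
s = 8: P(8, 40) = 4720 and P(8, 41) = 4961; 4774 is not s-gonal.
s = 10: P(10, 34) = 4522 and P(10, 35) = 4795; 4774 is not s-gonal.
s = 12: P(12, 31) = 4681 and P(12, 32) = 4992; 4774 is not s-gonal.
Hits: s ∈ {7} → 1.

1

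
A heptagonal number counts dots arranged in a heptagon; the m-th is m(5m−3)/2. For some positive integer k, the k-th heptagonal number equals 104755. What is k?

Set n(5n−3)/2 = 104755, giving 5n² − 3n − 209510 = 0.
So n = (3 + 2047) / 10 = 2050/10 = 205.
Check: 205·(5·205 − 3)/2 = 104755. ✓

205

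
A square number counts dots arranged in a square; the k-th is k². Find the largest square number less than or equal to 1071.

1024

Solve n² ≤ 1071 for integer n.
n = 32 gives 1024 ≤ 1071, while n = 33 gives 1089 > 1071; so the answer is 1024.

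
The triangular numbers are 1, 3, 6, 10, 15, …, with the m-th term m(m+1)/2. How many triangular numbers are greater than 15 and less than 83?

The n-th triangular number is n(n+1)/2.
Smallest index with value > 15: n = 6 (giving 21).
Largest index with value < 83: n = 12 (giving 78).
Indices 6 through 12: 7 terms.

7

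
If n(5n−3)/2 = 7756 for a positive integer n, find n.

56

Set n(5n−3)/2 = 7756, giving 5n² − 3n − 15512 = 0.
The discriminant is 9 + 40·7756 = 310249, and √310249 = 557.
So n = (3 + 557) / 10 = 560/10 = 56.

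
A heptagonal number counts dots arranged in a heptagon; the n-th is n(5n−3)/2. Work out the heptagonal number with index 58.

8323

58·(5·58 − 3)/2 = 58·287/2 = 8323.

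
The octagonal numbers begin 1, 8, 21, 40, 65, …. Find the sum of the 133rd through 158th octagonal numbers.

Σ i(3i−2) = 3Σi² − 2Σi over i = 133..158.
Σi = 12561 − 8778 = 3783 and Σi² = 1327279 − 775390 = 551889.
3·551889 − 2·3783 = 1648101.

1648101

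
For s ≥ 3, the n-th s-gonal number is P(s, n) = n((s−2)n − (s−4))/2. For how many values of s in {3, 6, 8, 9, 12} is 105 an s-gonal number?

2

s = 3: P(3, 14) = 105. ✓
s = 6: P(6, 7) = 91 and P(6, 8) = 120; 105 is not s-gonal.
s = 8: P(8, 6) = 96 and P(8, 7) = 133; 105 is not s-gonal.
s = 9: P(9, 5) = 75 and P(9, 6) = 111; 105 is not s-gonal.
s = 12: P(12, 5) = 105. ✓
Hits: s ∈ {3, 12} → 2.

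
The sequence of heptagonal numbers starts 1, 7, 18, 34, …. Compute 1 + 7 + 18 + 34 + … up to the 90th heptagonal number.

611520

Σ i(5i−3)/2 = (5Σi² − 3Σi) / 2 over i = 1..90.
Σi = 4095 and Σi² = 247065.
(5·247065 − 3·4095) / 2 = 1223040/2 = 611520.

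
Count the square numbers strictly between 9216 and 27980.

The n-th square number is n².
Smallest index with value > 9216: n = 97 (giving 9409).
Largest index with value < 27980: n = 167 (giving 27889).
Indices 97 through 167: 71 terms.

71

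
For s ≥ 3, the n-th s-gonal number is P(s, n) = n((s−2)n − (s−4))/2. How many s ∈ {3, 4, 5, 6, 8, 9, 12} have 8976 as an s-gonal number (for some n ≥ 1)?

1

s = 3: P(3, 133) = 8911 and P(3, 134) = 9045; 8976 is not s-gonal.
s = 4: P(4, 94) = 8836 and P(4, 95) = 9025; 8976 is not s-gonal.
s = 5: P(5, 77) = 8855 and P(5, 78) = 9087; 8976 is not s-gonal.
s = 6: P(6, 67) = 8911 and P(6, 68) = 9180; 8976 is not s-gonal.
s = 8: P(8, 55) = 8965 and P(8, 56) = 9296; 8976 is not s-gonal.
s = 9: P(9, 51) = 8976. ✓
s = 12: P(12, 42) = 8652 and P(12, 43) = 9073; 8976 is not s-gonal.
Hits: s ∈ {9} → 1.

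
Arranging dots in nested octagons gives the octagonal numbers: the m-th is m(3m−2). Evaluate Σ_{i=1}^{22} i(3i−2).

10879

Σ i(3i−2) = 3Σi² − 2Σi over i = 1..22.
Σi = 253 and Σi² = 3795.
3·3795 − 2·253 = 10879.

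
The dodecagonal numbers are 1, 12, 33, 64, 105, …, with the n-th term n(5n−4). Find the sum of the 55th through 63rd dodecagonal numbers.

Σ i(5i−4) = 5Σi² − 4Σi over i = 55..63.
Σi = 2016 − 1485 = 531 and Σi² = 85344 − 53955 = 31389.
5·31389 − 4·531 = 154821.

154821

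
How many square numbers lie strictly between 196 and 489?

8

The n-th square number is n².
Smallest index with value > 196: n = 15 (giving 225).
Largest index with value < 489: n = 22 (giving 484).
Indices 15 through 22: 8 terms.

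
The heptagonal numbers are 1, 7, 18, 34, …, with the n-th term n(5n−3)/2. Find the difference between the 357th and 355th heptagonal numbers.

357·(5·357 − 3)/2 = 318087 and 355·(5·355 − 3)/2 = 314530.
Difference: 318087 − 314530 = 3557.

3557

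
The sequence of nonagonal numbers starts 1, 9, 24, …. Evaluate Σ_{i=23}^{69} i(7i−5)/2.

Σ i(7i−5)/2 = (7Σi² − 5Σi) / 2 over i = 23..69.
Σi = 2415 − 253 = 2162 and Σi² = 111895 − 3795 = 108100.
(7·108100 − 5·2162) / 2 = 745890/2 = 372945.

372945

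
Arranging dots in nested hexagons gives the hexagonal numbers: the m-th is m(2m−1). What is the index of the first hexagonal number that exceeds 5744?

54

Solve n(2n−1) > 5744 for integer n.
The largest n with value ≤ 5744 is 53 (since 5565 ≤ 5744 < 5778), so the first above is n = 54, value 5778.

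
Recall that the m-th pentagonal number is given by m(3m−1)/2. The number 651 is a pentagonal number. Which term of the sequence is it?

Set n(3n−1)/2 = 651, giving 3n² − n − 1302 = 0.
The discriminant is 1 + 24·651 = 15625, and √15625 = 125.
So n = (1 + 125) / 6 = 126/6 = 21.

21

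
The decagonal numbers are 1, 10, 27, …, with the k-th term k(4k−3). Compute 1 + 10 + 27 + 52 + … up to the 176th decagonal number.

7284376

Σ i(4i−3) = 4Σi² − 3Σi over i = 1..176.
Σi = 15576 and Σi² = 1832776.
4·1832776 − 3·15576 = 7284376.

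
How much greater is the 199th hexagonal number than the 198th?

Consecutive hexagonal numbers differ by 4n − 3: here 4·199 − 3 = 793.

793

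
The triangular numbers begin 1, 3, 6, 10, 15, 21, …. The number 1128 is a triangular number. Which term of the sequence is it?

47

Set n(n+1)/2 = 1128, giving n² + n − 2256 = 0.
The discriminant is 1 + 8·1128 = 9025, and √9025 = 95.
So n = (-1 + 95) / 2 = 94/2 = 47.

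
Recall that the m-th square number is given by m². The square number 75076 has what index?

274

We need n² = 75076, so n = √75076 = 274.
Check: 274² = 75076. ✓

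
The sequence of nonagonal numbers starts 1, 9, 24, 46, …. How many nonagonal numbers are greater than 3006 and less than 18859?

44

The n-th nonagonal number is n(7n−5)/2.
Smallest index with value > 3006: n = 30 (giving 3075).
Largest index with value < 18859: n = 73 (giving 18469).
Indices 30 through 73: 44 terms.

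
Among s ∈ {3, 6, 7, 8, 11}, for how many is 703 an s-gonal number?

2

s = 3: P(3, 37) = 703. ✓
s = 6: P(6, 19) = 703. ✓
s = 7: P(7, 17) = 697 and P(7, 18) = 783; 703 is not s-gonal.
s = 8: P(8, 15) = 645 and P(8, 16) = 736; 703 is not s-gonal.
s = 11: P(11, 12) = 606 and P(11, 13) = 715; 703 is not s-gonal.
Hits: s ∈ {3, 6} → 2.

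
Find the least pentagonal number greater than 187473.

Solve n(3n−1)/2 > 187473 for integer n.
The largest n with value ≤ 187473 is 353 (since 186737 ≤ 187473 < 187797), so the first above is n = 354, value 187797.

187797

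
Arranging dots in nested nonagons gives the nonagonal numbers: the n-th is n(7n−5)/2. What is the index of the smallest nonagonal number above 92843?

164

Solve n(7n−5)/2 > 92843 for integer n.
The largest n with value ≤ 92843 is 163 (since 92584 ≤ 92843 < 93726), so the first above is n = 164, value 93726.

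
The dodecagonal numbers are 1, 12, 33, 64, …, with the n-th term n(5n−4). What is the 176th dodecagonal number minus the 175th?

1751

Consecutive dodecagonal numbers differ by 10n − 9: here 10·176 − 9 = 1751.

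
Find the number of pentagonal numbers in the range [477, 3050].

The n-th pentagonal number is n(3n−1)/2.
Smallest index with value ≥ 477: n = 18 (giving 477).
Largest index with value ≤ 3050: n = 45 (giving 3015).
Indices 18 through 45: 28 terms.

28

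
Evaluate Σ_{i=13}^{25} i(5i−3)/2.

11817

Σ i(5i−3)/2 = (5Σi² − 3Σi) / 2 over i = 13..25.
Σi = 325 − 78 = 247 and Σi² = 5525 − 650 = 4875.
(5·4875 − 3·247) / 2 = 23634/2 = 11817.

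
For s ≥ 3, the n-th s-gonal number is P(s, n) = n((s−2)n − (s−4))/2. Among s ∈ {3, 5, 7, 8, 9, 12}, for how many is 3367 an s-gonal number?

1

s = 3: P(3, 81) = 3321 and P(3, 82) = 3403; 3367 is not s-gonal.
s = 5: P(5, 47) = 3290 and P(5, 48) = 3432; 3367 is not s-gonal.
s = 7: P(7, 37) = 3367. ✓
s = 8: P(8, 33) = 3201 and P(8, 34) = 3400; 3367 is not s-gonal.
s = 9: P(9, 31) = 3286 and P(9, 32) = 3504; 3367 is not s-gonal.
s = 12: P(12, 26) = 3276 and P(12, 27) = 3537; 3367 is not s-gonal.
Hits: s ∈ {7} → 1.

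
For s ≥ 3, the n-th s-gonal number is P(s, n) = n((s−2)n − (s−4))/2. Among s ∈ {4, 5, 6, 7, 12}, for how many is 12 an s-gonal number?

s = 4: P(4, 3) = 9 and P(4, 4) = 16; 12 is not s-gonal.
s = 5: P(5, 3) = 12. ✓
s = 6: P(6, 2) = 6 and P(6, 3) = 15; 12 is not s-gonal.
s = 7: P(7, 2) = 7 and P(7, 3) = 18; 12 is not s-gonal.
s = 12: P(12, 2) = 12. ✓
Hits: s ∈ {5, 12} → 2.

2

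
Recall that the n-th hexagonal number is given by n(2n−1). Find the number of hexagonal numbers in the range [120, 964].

15

The n-th hexagonal number is n(2n−1).
Smallest index with value ≥ 120: n = 8 (giving 120).
Largest index with value ≤ 964: n = 22 (giving 946).
Indices 8 through 22: 15 terms.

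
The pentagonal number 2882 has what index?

Set n(3n−1)/2 = 2882, giving 3n² − n − 5764 = 0.
The discriminant is 1 + 24·2882 = 69169, and √69169 = 263.
So n = (1 + 263) / 6 = 264/6 = 44.

44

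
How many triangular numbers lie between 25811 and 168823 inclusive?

The n-th triangular number is n(n+1)/2.
Smallest index with value ≥ 25811: n = 227 (giving 25878).
Largest index with value ≤ 168823: n = 580 (giving 168490).
Indices 227 through 580: 354 terms.

354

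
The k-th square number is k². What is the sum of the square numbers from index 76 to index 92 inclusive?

120360

Σ_{i=76}^{92} i² = 263810 − 143450 = 120360.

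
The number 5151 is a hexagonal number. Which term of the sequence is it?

51

Set n(2n−1) = 5151, giving 2n² − n − 5151 = 0.
The discriminant is 1 + 8·5151 = 41209, and √41209 = 203.
So n = (1 + 203) / 4 = 204/4 = 51.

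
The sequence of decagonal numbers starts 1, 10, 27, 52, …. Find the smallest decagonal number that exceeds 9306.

9457

Solve n(4n−3) > 9306 for integer n.
The largest n with value ≤ 9306 is 48 (since 9072 ≤ 9306 < 9457), so the first above is n = 49, value 9457.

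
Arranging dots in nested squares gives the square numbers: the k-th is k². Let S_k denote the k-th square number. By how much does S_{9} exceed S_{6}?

45

9² = 81 and 6² = 36.
Difference: 81 − 36 = 45.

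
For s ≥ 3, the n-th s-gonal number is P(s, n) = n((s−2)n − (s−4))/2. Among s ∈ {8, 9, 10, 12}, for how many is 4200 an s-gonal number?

s = 8: P(8, 37) = 4033 and P(8, 38) = 4256; 4200 is not s-gonal.
s = 9: P(9, 35) = 4200. ✓
s = 10: P(10, 32) = 4000 and P(10, 33) = 4257; 4200 is not s-gonal.
s = 12: P(12, 29) = 4089 and P(12, 30) = 4380; 4200 is not s-gonal.
Hits: s ∈ {9} → 1.

1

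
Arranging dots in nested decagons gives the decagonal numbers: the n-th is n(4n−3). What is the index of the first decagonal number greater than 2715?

Solve n(4n−3) > 2715 for integer n.
The largest n with value ≤ 2715 is 26 (since 2626 ≤ 2715 < 2835), so the first above is n = 27, value 2835.

27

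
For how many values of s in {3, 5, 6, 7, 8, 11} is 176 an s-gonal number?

s = 3: P(3, 18) = 171 and P(3, 19) = 190; 176 is not s-gonal.
s = 5: P(5, 11) = 176. ✓
s = 6: P(6, 9) = 153 and P(6, 10) = 190; 176 is not s-gonal.
s = 7: P(7, 8) = 148 and P(7, 9) = 189; 176 is not s-gonal.
s = 8: P(8, 8) = 176. ✓
s = 11: P(11, 6) = 141 and P(11, 7) = 196; 176 is not s-gonal.
Hits: s ∈ {5, 8} → 2.

2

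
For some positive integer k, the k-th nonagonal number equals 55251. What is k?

Set n(7n−5)/2 = 55251, giving 7n² − 5n − 110502 = 0.
So n = (5 + 1759) / 14 = 1764/14 = 126.
Check: 126·(7·126 − 5)/2 = 55251. ✓

126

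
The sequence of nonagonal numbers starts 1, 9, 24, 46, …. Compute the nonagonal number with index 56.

56·(7·56 − 5)/2 = 56·387/2 = 10836.

10836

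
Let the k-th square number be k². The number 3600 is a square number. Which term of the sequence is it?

We need n² = 3600, so n = √3600 = 60.
Check: 60² = 3600. ✓

60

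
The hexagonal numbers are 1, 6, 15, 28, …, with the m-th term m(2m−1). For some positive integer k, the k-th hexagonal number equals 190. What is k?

Set n(2n−1) = 190, giving 2n² − n − 190 = 0.
The discriminant is 1 + 8·190 = 1521, and √1521 = 39.
So n = (1 + 39) / 4 = 40/4 = 10.
Check: 10·(2·10 − 1) = 190. ✓

10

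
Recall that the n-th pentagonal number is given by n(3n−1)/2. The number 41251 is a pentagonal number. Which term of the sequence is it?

166

Set n(3n−1)/2 = 41251, giving 3n² − n − 82502 = 0.
The discriminant is 1 + 24·41251 = 990025, and √990025 = 995.
So n = (1 + 995) / 6 = 996/6 = 166.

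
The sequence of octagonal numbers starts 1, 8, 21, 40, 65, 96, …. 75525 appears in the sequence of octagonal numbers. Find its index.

159

Set n(3n−2) = 75525, giving 3n² − 2n − 75525 = 0.
The discriminant is 4 + 12·75525 = 906304, and √906304 = 952.
So n = (2 + 952) / 6 = 954/6 = 159.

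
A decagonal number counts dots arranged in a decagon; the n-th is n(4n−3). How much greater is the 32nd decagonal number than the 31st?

Consecutive decagonal numbers differ by 8n − 7: here 8·32 − 7 = 249.

249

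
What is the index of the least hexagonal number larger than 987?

23

Solve n(2n−1) > 987 for integer n.
The largest n with value ≤ 987 is 22 (since 946 ≤ 987 < 1035), so the first above is n = 23, value 1035.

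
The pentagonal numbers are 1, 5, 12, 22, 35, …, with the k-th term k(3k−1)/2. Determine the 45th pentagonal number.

3015

The 45th pentagonal number is n(3n−1)/2 with n = 45.
45·(3·45 − 1)/2 = 45·134/2 = 45·67 = 3015.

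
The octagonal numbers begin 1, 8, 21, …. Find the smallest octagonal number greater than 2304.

Solve n(3n−2) > 2304 for integer n.
The largest n with value ≤ 2304 is 28 (since 2296 ≤ 2304 < 2465), so the first above is n = 29, value 2465.

2465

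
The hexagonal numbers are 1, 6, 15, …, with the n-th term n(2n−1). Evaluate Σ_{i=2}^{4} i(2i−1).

Σ i(2i−1) = 2Σi² − Σi over i = 2..4.
Σi = 10 − 1 = 9 and Σi² = 30 − 1 = 29.
2·29 − 1·9 = 49.

49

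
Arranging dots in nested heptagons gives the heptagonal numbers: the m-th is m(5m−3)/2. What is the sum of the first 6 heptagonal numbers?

196

Σ i(5i−3)/2 = (5Σi² − 3Σi) / 2 over i = 1..6.
Σi = 21 and Σi² = 91.
(5·91 − 3·21) / 2 = 392/2 = 196.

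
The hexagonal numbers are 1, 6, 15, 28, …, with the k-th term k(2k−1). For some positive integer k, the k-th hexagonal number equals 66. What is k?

6

Set n(2n−1) = 66, giving 2n² − n − 66 = 0.
So n = (1 + 23) / 4 = 24/4 = 6.
Check: 6·(2·6 − 1) = 66. ✓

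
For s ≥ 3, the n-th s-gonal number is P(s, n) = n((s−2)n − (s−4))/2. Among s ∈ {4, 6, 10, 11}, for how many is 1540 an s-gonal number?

2

s = 4: P(4, 39) = 1521 and P(4, 40) = 1600; 1540 is not s-gonal.
s = 6: P(6, 28) = 1540. ✓
s = 10: P(10, 20) = 1540. ✓
s = 11: P(11, 18) = 1395 and P(11, 19) = 1558; 1540 is not s-gonal.
Hits: s ∈ {6, 10} → 2.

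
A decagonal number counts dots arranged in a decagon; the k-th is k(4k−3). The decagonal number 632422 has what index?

Set n(4n−3) = 632422, giving 4n² − 3n − 632422 = 0.
The discriminant is 9 + 16·632422 = 10118761, and √10118761 = 3181.
So n = (3 + 3181) / 8 = 3184/8 = 398.

398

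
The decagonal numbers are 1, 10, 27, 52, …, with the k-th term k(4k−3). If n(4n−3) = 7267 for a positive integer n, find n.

43

Set n(4n−3) = 7267, giving 4n² − 3n − 7267 = 0.
The discriminant is 9 + 16·7267 = 116281, and √116281 = 341.
So n = (3 + 341) / 8 = 344/8 = 43.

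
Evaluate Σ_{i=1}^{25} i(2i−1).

10725

Σ i(2i−1) = 2Σi² − Σi over i = 1..25.
Σi = 325 and Σi² = 5525.
2·5525 − 1·325 = 10725.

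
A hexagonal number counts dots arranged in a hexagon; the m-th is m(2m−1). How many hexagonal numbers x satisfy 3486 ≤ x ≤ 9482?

28

The n-th hexagonal number is n(2n−1).
Smallest index with value ≥ 3486: n = 42 (giving 3486).
Largest index with value ≤ 9482: n = 69 (giving 9453).
Indices 42 through 69: 28 terms.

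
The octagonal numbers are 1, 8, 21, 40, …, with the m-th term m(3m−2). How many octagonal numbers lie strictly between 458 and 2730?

18

The n-th octagonal number is n(3n−2).
Smallest index with value > 458: n = 13 (giving 481).
Largest index with value < 2730: n = 30 (giving 2640).
Indices 13 through 30: 18 terms.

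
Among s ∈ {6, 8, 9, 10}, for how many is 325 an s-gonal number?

s = 6: P(6, 13) = 325. ✓
s = 8: P(8, 10) = 280 and P(8, 11) = 341; 325 is not s-gonal.
s = 9: P(9, 10) = 325. ✓
s = 10: P(10, 9) = 297 and P(10, 10) = 370; 325 is not s-gonal.
Hits: s ∈ {6, 9} → 2.

2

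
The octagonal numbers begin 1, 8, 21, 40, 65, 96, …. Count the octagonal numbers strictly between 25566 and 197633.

164

The n-th octagonal number is n(3n−2).
Smallest index with value > 25566: n = 93 (giving 25761).
Largest index with value < 197633: n = 256 (giving 196096).
Indices 93 through 256: 164 terms.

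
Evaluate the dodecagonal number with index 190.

190·(5·190 − 4) = 190·946 = 179740.

179740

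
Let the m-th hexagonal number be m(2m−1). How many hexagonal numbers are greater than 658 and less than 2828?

The n-th hexagonal number is n(2n−1).
Smallest index with value > 658: n = 19 (giving 703).
Largest index with value < 2828: n = 37 (giving 2701).
Indices 19 through 37: 19 terms.

19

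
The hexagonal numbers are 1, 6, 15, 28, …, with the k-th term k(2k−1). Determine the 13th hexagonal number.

13·(2·13 − 1) = 13·25 = 325.

325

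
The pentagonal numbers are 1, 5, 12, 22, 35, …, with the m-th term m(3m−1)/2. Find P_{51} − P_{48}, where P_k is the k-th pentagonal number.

51·(3·51 − 1)/2 = 3876 and 48·(3·48 − 1)/2 = 3432.
Difference: 3876 − 3432 = 444.

444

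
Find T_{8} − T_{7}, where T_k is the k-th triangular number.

Consecutive triangular numbers differ by n: T_{8} − T_{7} = 8.

8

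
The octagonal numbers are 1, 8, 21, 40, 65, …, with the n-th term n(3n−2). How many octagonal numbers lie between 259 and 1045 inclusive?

10

The n-th octagonal number is n(3n−2).
Smallest index with value ≥ 259: n = 10 (giving 280).
Largest index with value ≤ 1045: n = 19 (giving 1045).
Indices 10 through 19: 10 terms.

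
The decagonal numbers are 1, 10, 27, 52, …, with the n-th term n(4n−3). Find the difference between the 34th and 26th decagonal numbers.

34·(4·34 − 3) = 4522 and 26·(4·26 − 3) = 2626.
Difference: 4522 − 2626 = 1896.

1896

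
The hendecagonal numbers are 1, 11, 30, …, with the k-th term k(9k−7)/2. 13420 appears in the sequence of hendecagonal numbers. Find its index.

55

Set n(9n−7)/2 = 13420, giving 9n² − 7n − 26840 = 0.
The discriminant is 49 + 72·13420 = 966289, and √966289 = 983.
So n = (7 + 983) / 18 = 990/18 = 55.
Check: 55·(9·55 − 7)/2 = 13420. ✓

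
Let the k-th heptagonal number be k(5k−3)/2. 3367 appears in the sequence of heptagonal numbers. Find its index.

37

Set n(5n−3)/2 = 3367, giving 5n² − 3n − 6734 = 0.
So n = (3 + 367) / 10 = 370/10 = 37.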